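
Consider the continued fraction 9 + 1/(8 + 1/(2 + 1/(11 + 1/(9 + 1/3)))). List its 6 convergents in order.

Using the convergent recurrence p_i = a_i*p_{i-1} + p_{i-2}, q_i = a_i*q_{i-1} + q_{i-2} with p_{-2}=0, p_{-1}=1, q_{-2}=1, q_{-1}=0:
  i=0: a_0=9, p_0 = 9*1 + 0 = 9, q_0 = 9*0 + 1 = 1.
  i=1: a_1=8, p_1 = 8*9 + 1 = 73, q_1 = 8*1 + 0 = 8.
  i=2: a_2=2, p_2 = 2*73 + 9 = 155, q_2 = 2*8 + 1 = 17.
  i=3: a_3=11, p_3 = 11*155 + 73 = 1778, q_3 = 11*17 + 8 = 195.
  i=4: a_4=9, p_4 = 9*1778 + 155 = 16157, q_4 = 9*195 + 17 = 1772.
  i=5: a_5=3, p_5 = 3*16157 + 1778 = 50249, q_5 = 3*1772 + 195 = 5511.

9/1, 73/8, 155/17, 1778/195, 16157/1772, 50249/5511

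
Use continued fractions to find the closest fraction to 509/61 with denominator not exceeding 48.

267/32

Expand x = 509/61 as a continued fraction with the Euclidean algorithm:
  509 = 8*61 + 21, so a_0 = 8.
  61 = 2*21 + 19, so a_1 = 2.
  21 = 1*19 + 2, so a_2 = 1.
  19 = 9*2 + 1, so a_3 = 9.
  2 = 2*1 + 0, so a_4 = 2.
so x = [8; 2, 1, 9, 2].
Convergents (p_i = a_i*p_{i-1} + p_{i-2}, q_i = a_i*q_{i-1} + q_{i-2} with p_{-2}=0, p_{-1}=1, q_{-2}=1, q_{-1}=0), until the denominator exceeds 48:
  i=0: a_0=8, p_0 = 8*1 + 0 = 8, q_0 = 8*0 + 1 = 1.
  i=1: a_1=2, p_1 = 2*8 + 1 = 17, q_1 = 2*1 + 0 = 2.
  i=2: a_2=1, p_2 = 1*17 + 8 = 25, q_2 = 1*2 + 1 = 3.
  i=3: a_3=9, p_3 = 9*25 + 17 = 242, q_3 = 9*3 + 2 = 29.
  i=4: a_4=2, p_4 = 2*242 + 25 = 509, q_4 = 2*29 + 3 = 61.
q_4 = 61 > 48, so the last convergent with denominator <= 48 is p_3/q_3 = 242/29.
The closest fraction with denominator <= 48 is either p_3/q_3 or the intermediate fraction (k*p_3 + p_2)/(k*q_3 + q_2) with the largest k >= 1 whose denominator stays <= 48; these approach x as k grows, and every other convergent or intermediate fraction in range is farther away.
Largest k: floor((48 - q_2)/q_3) = floor((48 - 3)/29) = 1.
That gives (1*242 + 25)/(1*29 + 3) = 267/32.
Compare the errors: |x - 242/29| = |509*29 - 242*61|/(61*29) = 1/1769, and |x - 267/32| = |509*32 - 267*61|/(61*32) = 1/1952.
Cross-multiplying, 1*1769 = 1769 < 1952 = 1*1952, so 1/1952 is smaller: the intermediate fraction 267/32 is closer to x than 242/29.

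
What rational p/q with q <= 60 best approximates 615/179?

Expand x = 615/179 as a continued fraction with the Euclidean algorithm:
  615 = 3*179 + 78, so a_0 = 3.
  179 = 2*78 + 23, so a_1 = 2.
  78 = 3*23 + 9, so a_2 = 3.
  23 = 2*9 + 5, so a_3 = 2.
  9 = 1*5 + 4, so a_4 = 1.
  5 = 1*4 + 1, so a_5 = 1.
  4 = 4*1 + 0, so a_6 = 4.
so x = [3; 2, 3, 2, 1, 1, 4].
Convergents (p_i = a_i*p_{i-1} + p_{i-2}, q_i = a_i*q_{i-1} + q_{i-2} with p_{-2}=0, p_{-1}=1, q_{-2}=1, q_{-1}=0), until the denominator exceeds 60:
  i=0: a_0=3, p_0 = 3*1 + 0 = 3, q_0 = 3*0 + 1 = 1.
  i=1: a_1=2, p_1 = 2*3 + 1 = 7, q_1 = 2*1 + 0 = 2.
  i=2: a_2=3, p_2 = 3*7 + 3 = 24, q_2 = 3*2 + 1 = 7.
  i=3: a_3=2, p_3 = 2*24 + 7 = 55, q_3 = 2*7 + 2 = 16.
  i=4: a_4=1, p_4 = 1*55 + 24 = 79, q_4 = 1*16 + 7 = 23.
  i=5: a_5=1, p_5 = 1*79 + 55 = 134, q_5 = 1*23 + 16 = 39.
  i=6: a_6=4, p_6 = 4*134 + 79 = 615, q_6 = 4*39 + 23 = 179.
q_6 = 179 > 60, so the last convergent with denominator <= 60 is p_5/q_5 = 134/39.
The closest fraction with denominator <= 60 is either p_5/q_5 or the intermediate fraction (k*p_5 + p_4)/(k*q_5 + q_4) with the largest k >= 1 whose denominator stays <= 60; these approach x as k grows, and every other convergent or intermediate fraction in range is farther away.
Largest k: floor((60 - q_4)/q_5) = floor((60 - 23)/39) = 0.
Since k = 0, no intermediate fraction beyond p_5/q_5 has denominator <= 60, so the convergent 134/39 is the closest (its error is |615*39 - 134*179|/(179*39) = 1/6981).

134/39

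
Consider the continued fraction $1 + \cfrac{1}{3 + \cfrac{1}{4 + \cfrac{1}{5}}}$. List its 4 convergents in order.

Using the convergent recurrence p_i = a_i*p_{i-1} + p_{i-2}, q_i = a_i*q_{i-1} + q_{i-2} with p_{-2}=0, p_{-1}=1, q_{-2}=1, q_{-1}=0:
  i=0: a_0=1, p_0 = 1*1 + 0 = 1, q_0 = 1*0 + 1 = 1.
  i=1: a_1=3, p_1 = 3*1 + 1 = 4, q_1 = 3*1 + 0 = 3.
  i=2: a_2=4, p_2 = 4*4 + 1 = 17, q_2 = 4*3 + 1 = 13.
  i=3: a_3=5, p_3 = 5*17 + 4 = 89, q_3 = 5*13 + 3 = 68.

1/1, 4/3, 17/13, 89/68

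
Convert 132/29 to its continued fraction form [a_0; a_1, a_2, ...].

Run the Euclidean algorithm on 132 and 29; the successive quotients are the partial quotients a_0, a_1, ... (each step inverts the fractional part left over by the previous one):
  132 = 4*29 + 16, so a_0 = 4.
  29 = 1*16 + 13, so a_1 = 1.
  16 = 1*13 + 3, so a_2 = 1.
  13 = 4*3 + 1, so a_3 = 4.
  3 = 3*1 + 0, so a_4 = 3.
The remainder reaches 0 after 5 divisions, so the expansion has 5 partial quotients, read off in order.

[4; 1, 1, 4, 3]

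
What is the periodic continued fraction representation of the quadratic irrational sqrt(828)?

Write x_i = (sqrt(828) + m_i)/d_i with (m_0, d_0) = (0, 1). a_0 = floor(sqrt(828)) = 28, since 28^2 = 784 <= 828 < 841 = 29^2.
Iterate m_{i+1} = d_i*a_i - m_i, d_{i+1} = (828 - m_{i+1}^2)/d_i, a_{i+1} = floor((a_0 + m_{i+1})/d_{i+1}):
  m_1 = 1*28 - 0 = 28, d_1 = (828 - 28^2)/1 = 44/1 = 44, a_1 = floor((28 + 28)/44) = 1.
  m_2 = 44*1 - 28 = 16, d_2 = (828 - 16^2)/44 = 572/44 = 13, a_2 = floor((28 + 16)/13) = 3.
  m_3 = 13*3 - 16 = 23, d_3 = (828 - 23^2)/13 = 299/13 = 23, a_3 = floor((28 + 23)/23) = 2.
  m_4 = 23*2 - 23 = 23, d_4 = (828 - 23^2)/23 = 299/23 = 13, a_4 = floor((28 + 23)/13) = 3.
  m_5 = 13*3 - 23 = 16, d_5 = (828 - 16^2)/13 = 572/13 = 44, a_5 = floor((28 + 16)/44) = 1.
  m_6 = 44*1 - 16 = 28, d_6 = (828 - 28^2)/44 = 44/44 = 1, a_6 = floor((28 + 28)/1) = 56.
  m_7 = 1*56 - 28 = 28, d_7 = (828 - 28^2)/1 = 44/1 = 44: (m_7, d_7) = (m_1, d_1) = (28, 44), so from here the quotients repeat a_1, ..., a_6; the period length is 6.
Hence the expansion of sqrt(828) is a_0 = 28 followed by the repeating block 1, 3, 2, 3, 1, 56 (period 6).

[28; (1, 3, 2, 3, 1, 56)]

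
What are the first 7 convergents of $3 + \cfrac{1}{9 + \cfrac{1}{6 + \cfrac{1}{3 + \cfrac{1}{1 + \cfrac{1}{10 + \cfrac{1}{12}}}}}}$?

Using the convergent recurrence p_i = a_i*p_{i-1} + p_{i-2}, q_i = a_i*q_{i-1} + q_{i-2} with p_{-2}=0, p_{-1}=1, q_{-2}=1, q_{-1}=0:
  i=0: a_0=3, p_0 = 3*1 + 0 = 3, q_0 = 3*0 + 1 = 1.
  i=1: a_1=9, p_1 = 9*3 + 1 = 28, q_1 = 9*1 + 0 = 9.
  i=2: a_2=6, p_2 = 6*28 + 3 = 171, q_2 = 6*9 + 1 = 55.
  i=3: a_3=3, p_3 = 3*171 + 28 = 541, q_3 = 3*55 + 9 = 174.
  i=4: a_4=1, p_4 = 1*541 + 171 = 712, q_4 = 1*174 + 55 = 229.
  i=5: a_5=10, p_5 = 10*712 + 541 = 7661, q_5 = 10*229 + 174 = 2464.
  i=6: a_6=12, p_6 = 12*7661 + 712 = 92644, q_6 = 12*2464 + 229 = 29797.

3/1, 28/9, 171/55, 541/174, 712/229, 7661/2464, 92644/29797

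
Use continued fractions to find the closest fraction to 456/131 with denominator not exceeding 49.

94/27

Expand x = 456/131 as a continued fraction with the Euclidean algorithm:
  456 = 3*131 + 63, so a_0 = 3.
  131 = 2*63 + 5, so a_1 = 2.
  63 = 12*5 + 3, so a_2 = 12.
  5 = 1*3 + 2, so a_3 = 1.
  3 = 1*2 + 1, so a_4 = 1.
  2 = 2*1 + 0, so a_5 = 2.
so x = [3; 2, 12, 1, 1, 2].
Convergents (p_i = a_i*p_{i-1} + p_{i-2}, q_i = a_i*q_{i-1} + q_{i-2} with p_{-2}=0, p_{-1}=1, q_{-2}=1, q_{-1}=0), until the denominator exceeds 49:
  i=0: a_0=3, p_0 = 3*1 + 0 = 3, q_0 = 3*0 + 1 = 1.
  i=1: a_1=2, p_1 = 2*3 + 1 = 7, q_1 = 2*1 + 0 = 2.
  i=2: a_2=12, p_2 = 12*7 + 3 = 87, q_2 = 12*2 + 1 = 25.
  i=3: a_3=1, p_3 = 1*87 + 7 = 94, q_3 = 1*25 + 2 = 27.
  i=4: a_4=1, p_4 = 1*94 + 87 = 181, q_4 = 1*27 + 25 = 52.
q_4 = 52 > 49, so the last convergent with denominator <= 49 is p_3/q_3 = 94/27.
The closest fraction with denominator <= 49 is either p_3/q_3 or the intermediate fraction (k*p_3 + p_2)/(k*q_3 + q_2) with the largest k >= 1 whose denominator stays <= 49; these approach x as k grows, and every other convergent or intermediate fraction in range is farther away.
Largest k: floor((49 - q_2)/q_3) = floor((49 - 25)/27) = 0.
Since k = 0, no intermediate fraction beyond p_3/q_3 has denominator <= 49, so the convergent 94/27 is the closest (its error is |456*27 - 94*131|/(131*27) = 2/3537).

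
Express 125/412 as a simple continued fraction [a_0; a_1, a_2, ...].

[0; 3, 3, 2, 1, 1, 1, 4]

Run the Euclidean algorithm on 125 and 412; the successive quotients are the partial quotients a_0, a_1, ... (each step inverts the fractional part left over by the previous one):
  125 = 0*412 + 125, so a_0 = 0.
  412 = 3*125 + 37, so a_1 = 3.
  125 = 3*37 + 14, so a_2 = 3.
  37 = 2*14 + 9, so a_3 = 2.
  14 = 1*9 + 5, so a_4 = 1.
  9 = 1*5 + 4, so a_5 = 1.
  5 = 1*4 + 1, so a_6 = 1.
  4 = 4*1 + 0, so a_7 = 4.
The remainder reaches 0 after 8 divisions, so the expansion has 8 partial quotients, read off in order.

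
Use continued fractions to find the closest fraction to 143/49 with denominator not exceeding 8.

23/8

Expand x = 143/49 as a continued fraction with the Euclidean algorithm:
  143 = 2*49 + 45, so a_0 = 2.
  49 = 1*45 + 4, so a_1 = 1.
  45 = 11*4 + 1, so a_2 = 11.
  4 = 4*1 + 0, so a_3 = 4.
so x = [2; 1, 11, 4].
Convergents (p_i = a_i*p_{i-1} + p_{i-2}, q_i = a_i*q_{i-1} + q_{i-2} with p_{-2}=0, p_{-1}=1, q_{-2}=1, q_{-1}=0), until the denominator exceeds 8:
  i=0: a_0=2, p_0 = 2*1 + 0 = 2, q_0 = 2*0 + 1 = 1.
  i=1: a_1=1, p_1 = 1*2 + 1 = 3, q_1 = 1*1 + 0 = 1.
  i=2: a_2=11, p_2 = 11*3 + 2 = 35, q_2 = 11*1 + 1 = 12.
q_2 = 12 > 8, so the last convergent with denominator <= 8 is p_1/q_1 = 3/1.
The closest fraction with denominator <= 8 is either p_1/q_1 or the intermediate fraction (k*p_1 + p_0)/(k*q_1 + q_0) with the largest k >= 1 whose denominator stays <= 8; these approach x as k grows, and every other convergent or intermediate fraction in range is farther away.
Largest k: floor((8 - q_0)/q_1) = floor((8 - 1)/1) = 7.
That gives (7*3 + 2)/(7*1 + 1) = 23/8.
Compare the errors: |x - 3/1| = |143*1 - 3*49|/(49*1) = 4/49, and |x - 23/8| = |143*8 - 23*49|/(49*8) = 17/392.
Cross-multiplying, 17*49 = 833 < 1568 = 4*392, so 17/392 is smaller: the intermediate fraction 23/8 is closer to x than 3/1.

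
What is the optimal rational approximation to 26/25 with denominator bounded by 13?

Expand x = 26/25 as a continued fraction with the Euclidean algorithm:
  26 = 1*25 + 1, so a_0 = 1.
  25 = 25*1 + 0, so a_1 = 25.
so x = [1; 25].
Convergents (p_i = a_i*p_{i-1} + p_{i-2}, q_i = a_i*q_{i-1} + q_{i-2} with p_{-2}=0, p_{-1}=1, q_{-2}=1, q_{-1}=0), until the denominator exceeds 13:
  i=0: a_0=1, p_0 = 1*1 + 0 = 1, q_0 = 1*0 + 1 = 1.
  i=1: a_1=25, p_1 = 25*1 + 1 = 26, q_1 = 25*1 + 0 = 25.
q_1 = 25 > 13, so the last convergent with denominator <= 13 is p_0/q_0 = 1/1.
The closest fraction with denominator <= 13 is either p_0/q_0 or the intermediate fraction (k*p_0 + p_{-1})/(k*q_0 + q_{-1}) with the largest k >= 1 whose denominator stays <= 13; these approach x as k grows, and every other convergent or intermediate fraction in range is farther away.
Largest k: floor((13 - q_{-1})/q_0) = floor((13 - 0)/1) = 13 (using the seeds p_{-1} = 1, q_{-1} = 0).
That gives (13*1 + 1)/(13*1 + 0) = 14/13.
Compare the errors: |x - 1/1| = |26*1 - 1*25|/(25*1) = 1/25, and |x - 14/13| = |26*13 - 14*25|/(25*13) = 12/325.
Cross-multiplying, 12*25 = 300 < 325 = 1*325, so 12/325 is smaller: the intermediate fraction 14/13 is closer to x than 1/1.

14/13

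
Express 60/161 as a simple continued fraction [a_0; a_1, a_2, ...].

[0; 2, 1, 2, 6, 3]

Run the Euclidean algorithm on 60 and 161; the successive quotients are the partial quotients a_0, a_1, ... (each step inverts the fractional part left over by the previous one):
  60 = 0*161 + 60, so a_0 = 0.
  161 = 2*60 + 41, so a_1 = 2.
  60 = 1*41 + 19, so a_2 = 1.
  41 = 2*19 + 3, so a_3 = 2.
  19 = 6*3 + 1, so a_4 = 6.
  3 = 3*1 + 0, so a_5 = 3.
The remainder reaches 0 after 6 divisions, so the expansion has 6 partial quotients, read off in order.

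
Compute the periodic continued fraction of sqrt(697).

[26; (2, 2, 52)]

Write x_i = (sqrt(697) + m_i)/d_i with (m_0, d_0) = (0, 1). a_0 = floor(sqrt(697)) = 26, since 26^2 = 676 <= 697 < 729 = 27^2.
Iterate m_{i+1} = d_i*a_i - m_i, d_{i+1} = (697 - m_{i+1}^2)/d_i, a_{i+1} = floor((a_0 + m_{i+1})/d_{i+1}):
  m_1 = 1*26 - 0 = 26, d_1 = (697 - 26^2)/1 = 21/1 = 21, a_1 = floor((26 + 26)/21) = 2.
  m_2 = 21*2 - 26 = 16, d_2 = (697 - 16^2)/21 = 441/21 = 21, a_2 = floor((26 + 16)/21) = 2.
  m_3 = 21*2 - 16 = 26, d_3 = (697 - 26^2)/21 = 21/21 = 1, a_3 = floor((26 + 26)/1) = 52.
  m_4 = 1*52 - 26 = 26, d_4 = (697 - 26^2)/1 = 21/1 = 21: (m_4, d_4) = (m_1, d_1) = (26, 21), so from here the quotients repeat a_1, ..., a_3; the period length is 3.
Hence the expansion of sqrt(697) is a_0 = 26 followed by the repeating block 2, 2, 52 (period 3).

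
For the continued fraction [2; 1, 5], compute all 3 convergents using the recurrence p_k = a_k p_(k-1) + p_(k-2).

Using the convergent recurrence p_i = a_i*p_{i-1} + p_{i-2}, q_i = a_i*q_{i-1} + q_{i-2} with p_{-2}=0, p_{-1}=1, q_{-2}=1, q_{-1}=0:
  i=0: a_0=2, p_0 = 2*1 + 0 = 2, q_0 = 2*0 + 1 = 1.
  i=1: a_1=1, p_1 = 1*2 + 1 = 3, q_1 = 1*1 + 0 = 1.
  i=2: a_2=5, p_2 = 5*3 + 2 = 17, q_2 = 5*1 + 1 = 6.

2/1, 3/1, 17/6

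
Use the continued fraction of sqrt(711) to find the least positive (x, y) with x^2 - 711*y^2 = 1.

(x, y) = (80, 3)

First expand sqrt(711) as a continued fraction. With x_i = (sqrt(711) + m_i)/d_i and (m_0, d_0) = (0, 1): a_0 = floor(sqrt(711)) = 26, since 26^2 = 676 <= 711 < 729 = 27^2.
Iterate m_{i+1} = d_i*a_i - m_i, d_{i+1} = (711 - m_{i+1}^2)/d_i, a_{i+1} = floor((a_0 + m_{i+1})/d_{i+1}):
  m_1 = 1*26 - 0 = 26, d_1 = (711 - 26^2)/1 = 35/1 = 35, a_1 = floor((26 + 26)/35) = 1.
  m_2 = 35*1 - 26 = 9, d_2 = (711 - 9^2)/35 = 630/35 = 18, a_2 = floor((26 + 9)/18) = 1.
  m_3 = 18*1 - 9 = 9, d_3 = (711 - 9^2)/18 = 630/18 = 35, a_3 = floor((26 + 9)/35) = 1.
  m_4 = 35*1 - 9 = 26, d_4 = (711 - 26^2)/35 = 35/35 = 1, a_4 = floor((26 + 26)/1) = 52.
  m_5 = 1*52 - 26 = 26, d_5 = (711 - 26^2)/1 = 35/1 = 35: (m_5, d_5) = (m_1, d_1) = (26, 35), so from here the quotients repeat a_1, ..., a_4; the period length is 4.
So sqrt(711) = [26; (1, 1, 1, 52)] with period length k = 4.
k is even, so the fundamental solution of x^2 - 711y^2 = 1 is (p_{k-1}, q_{k-1}) = (p_3, q_3); compute convergents through index 3.
Convergents (p_i = a_i*p_{i-1} + p_{i-2}, q_i = a_i*q_{i-1} + q_{i-2} with p_{-2}=0, p_{-1}=1, q_{-2}=1, q_{-1}=0):
  i=0: a_0=26, p_0 = 26*1 + 0 = 26, q_0 = 26*0 + 1 = 1.
  i=1: a_1=1, p_1 = 1*26 + 1 = 27, q_1 = 1*1 + 0 = 1.
  i=2: a_2=1, p_2 = 1*27 + 26 = 53, q_2 = 1*1 + 1 = 2.
  i=3: a_3=1, p_3 = 1*53 + 27 = 80, q_3 = 1*2 + 1 = 3.
Check: 80^2 - 711*3^2 = 6400 - 6399 = 1, so (x, y) = (80, 3) solves the equation, and by the theorem it is the least positive solution.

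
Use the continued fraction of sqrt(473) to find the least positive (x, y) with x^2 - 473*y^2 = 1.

First expand sqrt(473) as a continued fraction. With x_i = (sqrt(473) + m_i)/d_i and (m_0, d_0) = (0, 1): a_0 = floor(sqrt(473)) = 21, since 21^2 = 441 <= 473 < 484 = 22^2.
Iterate m_{i+1} = d_i*a_i - m_i, d_{i+1} = (473 - m_{i+1}^2)/d_i, a_{i+1} = floor((a_0 + m_{i+1})/d_{i+1}):
  m_1 = 1*21 - 0 = 21, d_1 = (473 - 21^2)/1 = 32/1 = 32, a_1 = floor((21 + 21)/32) = 1.
  m_2 = 32*1 - 21 = 11, d_2 = (473 - 11^2)/32 = 352/32 = 11, a_2 = floor((21 + 11)/11) = 2.
  m_3 = 11*2 - 11 = 11, d_3 = (473 - 11^2)/11 = 352/11 = 32, a_3 = floor((21 + 11)/32) = 1.
  m_4 = 32*1 - 11 = 21, d_4 = (473 - 21^2)/32 = 32/32 = 1, a_4 = floor((21 + 21)/1) = 42.
  m_5 = 1*42 - 21 = 21, d_5 = (473 - 21^2)/1 = 32/1 = 32: (m_5, d_5) = (m_1, d_1) = (21, 32), so from here the quotients repeat a_1, ..., a_4; the period length is 4.
So sqrt(473) = [21; (1, 2, 1, 42)] with period length k = 4.
k is even, so the fundamental solution of x^2 - 473y^2 = 1 is (p_{k-1}, q_{k-1}) = (p_3, q_3); compute convergents through index 3.
Convergents (p_i = a_i*p_{i-1} + p_{i-2}, q_i = a_i*q_{i-1} + q_{i-2} with p_{-2}=0, p_{-1}=1, q_{-2}=1, q_{-1}=0):
  i=0: a_0=21, p_0 = 21*1 + 0 = 21, q_0 = 21*0 + 1 = 1.
  i=1: a_1=1, p_1 = 1*21 + 1 = 22, q_1 = 1*1 + 0 = 1.
  i=2: a_2=2, p_2 = 2*22 + 21 = 65, q_2 = 2*1 + 1 = 3.
  i=3: a_3=1, p_3 = 1*65 + 22 = 87, q_3 = 1*3 + 1 = 4.
Check: 87^2 - 473*4^2 = 7569 - 7568 = 1, so (x, y) = (87, 4) solves the equation, and by the theorem it is the least positive solution.

(x, y) = (87, 4)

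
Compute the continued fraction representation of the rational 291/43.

Run the Euclidean algorithm on 291 and 43; the successive quotients are the partial quotients a_0, a_1, ... (each step inverts the fractional part left over by the previous one):
  291 = 6*43 + 33, so a_0 = 6.
  43 = 1*33 + 10, so a_1 = 1.
  33 = 3*10 + 3, so a_2 = 3.
  10 = 3*3 + 1, so a_3 = 3.
  3 = 3*1 + 0, so a_4 = 3.
The remainder reaches 0 after 5 divisions, so the expansion has 5 partial quotients, read off in order.

[6; 1, 3, 3, 3]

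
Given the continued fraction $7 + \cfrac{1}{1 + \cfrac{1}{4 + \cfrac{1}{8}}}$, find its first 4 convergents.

7/1, 8/1, 39/5, 320/41

Using the convergent recurrence p_i = a_i*p_{i-1} + p_{i-2}, q_i = a_i*q_{i-1} + q_{i-2} with p_{-2}=0, p_{-1}=1, q_{-2}=1, q_{-1}=0:
  i=0: a_0=7, p_0 = 7*1 + 0 = 7, q_0 = 7*0 + 1 = 1.
  i=1: a_1=1, p_1 = 1*7 + 1 = 8, q_1 = 1*1 + 0 = 1.
  i=2: a_2=4, p_2 = 4*8 + 7 = 39, q_2 = 4*1 + 1 = 5.
  i=3: a_3=8, p_3 = 8*39 + 8 = 320, q_3 = 8*5 + 1 = 41.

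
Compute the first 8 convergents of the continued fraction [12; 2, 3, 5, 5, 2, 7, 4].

Using the convergent recurrence p_i = a_i*p_{i-1} + p_{i-2}, q_i = a_i*q_{i-1} + q_{i-2} with p_{-2}=0, p_{-1}=1, q_{-2}=1, q_{-1}=0:
  i=0: a_0=12, p_0 = 12*1 + 0 = 12, q_0 = 12*0 + 1 = 1.
  i=1: a_1=2, p_1 = 2*12 + 1 = 25, q_1 = 2*1 + 0 = 2.
  i=2: a_2=3, p_2 = 3*25 + 12 = 87, q_2 = 3*2 + 1 = 7.
  i=3: a_3=5, p_3 = 5*87 + 25 = 460, q_3 = 5*7 + 2 = 37.
  i=4: a_4=5, p_4 = 5*460 + 87 = 2387, q_4 = 5*37 + 7 = 192.
  i=5: a_5=2, p_5 = 2*2387 + 460 = 5234, q_5 = 2*192 + 37 = 421.
  i=6: a_6=7, p_6 = 7*5234 + 2387 = 39025, q_6 = 7*421 + 192 = 3139.
  i=7: a_7=4, p_7 = 4*39025 + 5234 = 161334, q_7 = 4*3139 + 421 = 12977.

12/1, 25/2, 87/7, 460/37, 2387/192, 5234/421, 39025/3139, 161334/12977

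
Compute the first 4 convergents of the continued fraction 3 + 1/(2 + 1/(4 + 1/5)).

3/1, 7/2, 31/9, 162/47

Using the convergent recurrence p_i = a_i*p_{i-1} + p_{i-2}, q_i = a_i*q_{i-1} + q_{i-2} with p_{-2}=0, p_{-1}=1, q_{-2}=1, q_{-1}=0:
  i=0: a_0=3, p_0 = 3*1 + 0 = 3, q_0 = 3*0 + 1 = 1.
  i=1: a_1=2, p_1 = 2*3 + 1 = 7, q_1 = 2*1 + 0 = 2.
  i=2: a_2=4, p_2 = 4*7 + 3 = 31, q_2 = 4*2 + 1 = 9.
  i=3: a_3=5, p_3 = 5*31 + 7 = 162, q_3 = 5*9 + 2 = 47.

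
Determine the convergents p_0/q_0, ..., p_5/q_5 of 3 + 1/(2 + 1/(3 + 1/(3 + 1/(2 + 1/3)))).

3/1, 7/2, 24/7, 79/23, 182/53, 625/182

Using the convergent recurrence p_i = a_i*p_{i-1} + p_{i-2}, q_i = a_i*q_{i-1} + q_{i-2} with p_{-2}=0, p_{-1}=1, q_{-2}=1, q_{-1}=0:
  i=0: a_0=3, p_0 = 3*1 + 0 = 3, q_0 = 3*0 + 1 = 1.
  i=1: a_1=2, p_1 = 2*3 + 1 = 7, q_1 = 2*1 + 0 = 2.
  i=2: a_2=3, p_2 = 3*7 + 3 = 24, q_2 = 3*2 + 1 = 7.
  i=3: a_3=3, p_3 = 3*24 + 7 = 79, q_3 = 3*7 + 2 = 23.
  i=4: a_4=2, p_4 = 2*79 + 24 = 182, q_4 = 2*23 + 7 = 53.
  i=5: a_5=3, p_5 = 3*182 + 79 = 625, q_5 = 3*53 + 23 = 182.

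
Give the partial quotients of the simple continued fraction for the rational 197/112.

[1; 1, 3, 6, 1, 3]

Run the Euclidean algorithm on 197 and 112; the successive quotients are the partial quotients a_0, a_1, ... (each step inverts the fractional part left over by the previous one):
  197 = 1*112 + 85, so a_0 = 1.
  112 = 1*85 + 27, so a_1 = 1.
  85 = 3*27 + 4, so a_2 = 3.
  27 = 6*4 + 3, so a_3 = 6.
  4 = 1*3 + 1, so a_4 = 1.
  3 = 3*1 + 0, so a_5 = 3.
The remainder reaches 0 after 6 divisions, so the expansion has 6 partial quotients, read off in order.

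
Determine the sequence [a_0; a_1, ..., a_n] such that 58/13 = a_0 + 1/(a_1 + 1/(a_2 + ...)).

Run the Euclidean algorithm on 58 and 13; the successive quotients are the partial quotients a_0, a_1, ... (each step inverts the fractional part left over by the previous one):
  58 = 4*13 + 6, so a_0 = 4.
  13 = 2*6 + 1, so a_1 = 2.
  6 = 6*1 + 0, so a_2 = 6.
The remainder reaches 0 after 3 divisions, so the expansion has 3 partial quotients, read off in order.

[4; 2, 6]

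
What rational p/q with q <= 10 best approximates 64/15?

Expand x = 64/15 as a continued fraction with the Euclidean algorithm:
  64 = 4*15 + 4, so a_0 = 4.
  15 = 3*4 + 3, so a_1 = 3.
  4 = 1*3 + 1, so a_2 = 1.
  3 = 3*1 + 0, so a_3 = 3.
so x = [4; 3, 1, 3].
Convergents (p_i = a_i*p_{i-1} + p_{i-2}, q_i = a_i*q_{i-1} + q_{i-2} with p_{-2}=0, p_{-1}=1, q_{-2}=1, q_{-1}=0), until the denominator exceeds 10:
  i=0: a_0=4, p_0 = 4*1 + 0 = 4, q_0 = 4*0 + 1 = 1.
  i=1: a_1=3, p_1 = 3*4 + 1 = 13, q_1 = 3*1 + 0 = 3.
  i=2: a_2=1, p_2 = 1*13 + 4 = 17, q_2 = 1*3 + 1 = 4.
  i=3: a_3=3, p_3 = 3*17 + 13 = 64, q_3 = 3*4 + 3 = 15.
q_3 = 15 > 10, so the last convergent with denominator <= 10 is p_2/q_2 = 17/4.
The closest fraction with denominator <= 10 is either p_2/q_2 or the intermediate fraction (k*p_2 + p_1)/(k*q_2 + q_1) with the largest k >= 1 whose denominator stays <= 10; these approach x as k grows, and every other convergent or intermediate fraction in range is farther away.
Largest k: floor((10 - q_1)/q_2) = floor((10 - 3)/4) = 1.
That gives (1*17 + 13)/(1*4 + 3) = 30/7.
Compare the errors: |x - 17/4| = |64*4 - 17*15|/(15*4) = 1/60, and |x - 30/7| = |64*7 - 30*15|/(15*7) = 2/105.
Cross-multiplying, 1*105 = 105 < 120 = 2*60, so 1/60 is smaller: the convergent 17/4 is closer to x than 30/7.

17/4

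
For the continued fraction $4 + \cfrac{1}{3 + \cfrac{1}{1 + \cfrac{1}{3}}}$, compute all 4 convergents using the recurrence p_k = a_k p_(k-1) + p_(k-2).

Using the convergent recurrence p_i = a_i*p_{i-1} + p_{i-2}, q_i = a_i*q_{i-1} + q_{i-2} with p_{-2}=0, p_{-1}=1, q_{-2}=1, q_{-1}=0:
  i=0: a_0=4, p_0 = 4*1 + 0 = 4, q_0 = 4*0 + 1 = 1.
  i=1: a_1=3, p_1 = 3*4 + 1 = 13, q_1 = 3*1 + 0 = 3.
  i=2: a_2=1, p_2 = 1*13 + 4 = 17, q_2 = 1*3 + 1 = 4.
  i=3: a_3=3, p_3 = 3*17 + 13 = 64, q_3 = 3*4 + 3 = 15.

4/1, 13/3, 17/4, 64/15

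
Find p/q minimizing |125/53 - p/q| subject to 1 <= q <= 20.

33/14

Expand x = 125/53 as a continued fraction with the Euclidean algorithm:
  125 = 2*53 + 19, so a_0 = 2.
  53 = 2*19 + 15, so a_1 = 2.
  19 = 1*15 + 4, so a_2 = 1.
  15 = 3*4 + 3, so a_3 = 3.
  4 = 1*3 + 1, so a_4 = 1.
  3 = 3*1 + 0, so a_5 = 3.
so x = [2; 2, 1, 3, 1, 3].
Convergents (p_i = a_i*p_{i-1} + p_{i-2}, q_i = a_i*q_{i-1} + q_{i-2} with p_{-2}=0, p_{-1}=1, q_{-2}=1, q_{-1}=0), until the denominator exceeds 20:
  i=0: a_0=2, p_0 = 2*1 + 0 = 2, q_0 = 2*0 + 1 = 1.
  i=1: a_1=2, p_1 = 2*2 + 1 = 5, q_1 = 2*1 + 0 = 2.
  i=2: a_2=1, p_2 = 1*5 + 2 = 7, q_2 = 1*2 + 1 = 3.
  i=3: a_3=3, p_3 = 3*7 + 5 = 26, q_3 = 3*3 + 2 = 11.
  i=4: a_4=1, p_4 = 1*26 + 7 = 33, q_4 = 1*11 + 3 = 14.
  i=5: a_5=3, p_5 = 3*33 + 26 = 125, q_5 = 3*14 + 11 = 53.
q_5 = 53 > 20, so the last convergent with denominator <= 20 is p_4/q_4 = 33/14.
The closest fraction with denominator <= 20 is either p_4/q_4 or the intermediate fraction (k*p_4 + p_3)/(k*q_4 + q_3) with the largest k >= 1 whose denominator stays <= 20; these approach x as k grows, and every other convergent or intermediate fraction in range is farther away.
Largest k: floor((20 - q_3)/q_4) = floor((20 - 11)/14) = 0.
Since k = 0, no intermediate fraction beyond p_4/q_4 has denominator <= 20, so the convergent 33/14 is the closest (its error is |125*14 - 33*53|/(53*14) = 1/742).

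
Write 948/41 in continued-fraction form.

[23; 8, 5]

Run the Euclidean algorithm on 948 and 41; the successive quotients are the partial quotients a_0, a_1, ... (each step inverts the fractional part left over by the previous one):
  948 = 23*41 + 5, so a_0 = 23.
  41 = 8*5 + 1, so a_1 = 8.
  5 = 5*1 + 0, so a_2 = 5.
The remainder reaches 0 after 3 divisions, so the expansion has 3 partial quotients, read off in order.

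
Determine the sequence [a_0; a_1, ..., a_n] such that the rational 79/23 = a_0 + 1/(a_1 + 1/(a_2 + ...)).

[3; 2, 3, 3]

Run the Euclidean algorithm on 79 and 23; the successive quotients are the partial quotients a_0, a_1, ... (each step inverts the fractional part left over by the previous one):
  79 = 3*23 + 10, so a_0 = 3.
  23 = 2*10 + 3, so a_1 = 2.
  10 = 3*3 + 1, so a_2 = 3.
  3 = 3*1 + 0, so a_3 = 3.
The remainder reaches 0 after 4 divisions, so the expansion has 4 partial quotients, read off in order.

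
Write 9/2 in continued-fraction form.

[4; 2]

Run the Euclidean algorithm on 9 and 2; the successive quotients are the partial quotients a_0, a_1, ... (each step inverts the fractional part left over by the previous one):
  9 = 4*2 + 1, so a_0 = 4.
  2 = 2*1 + 0, so a_1 = 2.
The remainder reaches 0 after 2 divisions, so the expansion has 2 partial quotients, read off in order.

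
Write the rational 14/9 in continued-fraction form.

Run the Euclidean algorithm on 14 and 9; the successive quotients are the partial quotients a_0, a_1, ... (each step inverts the fractional part left over by the previous one):
  14 = 1*9 + 5, so a_0 = 1.
  9 = 1*5 + 4, so a_1 = 1.
  5 = 1*4 + 1, so a_2 = 1.
  4 = 4*1 + 0, so a_3 = 4.
The remainder reaches 0 after 4 divisions, so the expansion has 4 partial quotients, read off in order.

[1; 1, 1, 4]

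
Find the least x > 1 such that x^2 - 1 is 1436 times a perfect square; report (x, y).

(x, y) = (259199, 6840)

First expand sqrt(1436) as a continued fraction. With x_i = (sqrt(1436) + m_i)/d_i and (m_0, d_0) = (0, 1): a_0 = floor(sqrt(1436)) = 37, since 37^2 = 1369 <= 1436 < 1444 = 38^2.
Iterate m_{i+1} = d_i*a_i - m_i, d_{i+1} = (1436 - m_{i+1}^2)/d_i, a_{i+1} = floor((a_0 + m_{i+1})/d_{i+1}):
  m_1 = 1*37 - 0 = 37, d_1 = (1436 - 37^2)/1 = 67/1 = 67, a_1 = floor((37 + 37)/67) = 1.
  m_2 = 67*1 - 37 = 30, d_2 = (1436 - 30^2)/67 = 536/67 = 8, a_2 = floor((37 + 30)/8) = 8.
  m_3 = 8*8 - 30 = 34, d_3 = (1436 - 34^2)/8 = 280/8 = 35, a_3 = floor((37 + 34)/35) = 2.
  m_4 = 35*2 - 34 = 36, d_4 = (1436 - 36^2)/35 = 140/35 = 4, a_4 = floor((37 + 36)/4) = 18.
  m_5 = 4*18 - 36 = 36, d_5 = (1436 - 36^2)/4 = 140/4 = 35, a_5 = floor((37 + 36)/35) = 2.
  m_6 = 35*2 - 36 = 34, d_6 = (1436 - 34^2)/35 = 280/35 = 8, a_6 = floor((37 + 34)/8) = 8.
  m_7 = 8*8 - 34 = 30, d_7 = (1436 - 30^2)/8 = 536/8 = 67, a_7 = floor((37 + 30)/67) = 1.
  m_8 = 67*1 - 30 = 37, d_8 = (1436 - 37^2)/67 = 67/67 = 1, a_8 = floor((37 + 37)/1) = 74.
  m_9 = 1*74 - 37 = 37, d_9 = (1436 - 37^2)/1 = 67/1 = 67: (m_9, d_9) = (m_1, d_1) = (37, 67), so from here the quotients repeat a_1, ..., a_8; the period length is 8.
So sqrt(1436) = [37; (1, 8, 2, 18, 2, 8, 1, 74)] with period length k = 8.
k is even, so the fundamental solution of x^2 - 1436y^2 = 1 is (p_{k-1}, q_{k-1}) = (p_7, q_7); compute convergents through index 7.
Convergents (p_i = a_i*p_{i-1} + p_{i-2}, q_i = a_i*q_{i-1} + q_{i-2} with p_{-2}=0, p_{-1}=1, q_{-2}=1, q_{-1}=0):
  i=0: a_0=37, p_0 = 37*1 + 0 = 37, q_0 = 37*0 + 1 = 1.
  i=1: a_1=1, p_1 = 1*37 + 1 = 38, q_1 = 1*1 + 0 = 1.
  i=2: a_2=8, p_2 = 8*38 + 37 = 341, q_2 = 8*1 + 1 = 9.
  i=3: a_3=2, p_3 = 2*341 + 38 = 720, q_3 = 2*9 + 1 = 19.
  i=4: a_4=18, p_4 = 18*720 + 341 = 13301, q_4 = 18*19 + 9 = 351.
  i=5: a_5=2, p_5 = 2*13301 + 720 = 27322, q_5 = 2*351 + 19 = 721.
  i=6: a_6=8, p_6 = 8*27322 + 13301 = 231877, q_6 = 8*721 + 351 = 6119.
  i=7: a_7=1, p_7 = 1*231877 + 27322 = 259199, q_7 = 1*6119 + 721 = 6840.
Check: 259199^2 - 1436*6840^2 = 67184121601 - 67184121600 = 1, so (x, y) = (259199, 6840) solves the equation, and by the theorem it is the least positive solution.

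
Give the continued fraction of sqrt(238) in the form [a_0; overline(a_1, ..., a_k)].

Write x_i = (sqrt(238) + m_i)/d_i with (m_0, d_0) = (0, 1). a_0 = floor(sqrt(238)) = 15, since 15^2 = 225 <= 238 < 256 = 16^2.
Iterate m_{i+1} = d_i*a_i - m_i, d_{i+1} = (238 - m_{i+1}^2)/d_i, a_{i+1} = floor((a_0 + m_{i+1})/d_{i+1}):
  m_1 = 1*15 - 0 = 15, d_1 = (238 - 15^2)/1 = 13/1 = 13, a_1 = floor((15 + 15)/13) = 2.
  m_2 = 13*2 - 15 = 11, d_2 = (238 - 11^2)/13 = 117/13 = 9, a_2 = floor((15 + 11)/9) = 2.
  m_3 = 9*2 - 11 = 7, d_3 = (238 - 7^2)/9 = 189/9 = 21, a_3 = floor((15 + 7)/21) = 1.
  m_4 = 21*1 - 7 = 14, d_4 = (238 - 14^2)/21 = 42/21 = 2, a_4 = floor((15 + 14)/2) = 14.
  m_5 = 2*14 - 14 = 14, d_5 = (238 - 14^2)/2 = 42/2 = 21, a_5 = floor((15 + 14)/21) = 1.
  m_6 = 21*1 - 14 = 7, d_6 = (238 - 7^2)/21 = 189/21 = 9, a_6 = floor((15 + 7)/9) = 2.
  m_7 = 9*2 - 7 = 11, d_7 = (238 - 11^2)/9 = 117/9 = 13, a_7 = floor((15 + 11)/13) = 2.
  m_8 = 13*2 - 11 = 15, d_8 = (238 - 15^2)/13 = 13/13 = 1, a_8 = floor((15 + 15)/1) = 30.
  m_9 = 1*30 - 15 = 15, d_9 = (238 - 15^2)/1 = 13/1 = 13: (m_9, d_9) = (m_1, d_1) = (15, 13), so from here the quotients repeat a_1, ..., a_8; the period length is 8.
Hence the expansion of sqrt(238) is a_0 = 15 followed by the repeating block 2, 2, 1, 14, 1, 2, 2, 30 (period 8).

[15; overline(2, 2, 1, 14, 1, 2, 2, 30)]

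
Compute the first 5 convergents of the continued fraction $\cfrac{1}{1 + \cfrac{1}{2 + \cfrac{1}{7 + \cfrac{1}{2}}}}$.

Using the convergent recurrence p_i = a_i*p_{i-1} + p_{i-2}, q_i = a_i*q_{i-1} + q_{i-2} with p_{-2}=0, p_{-1}=1, q_{-2}=1, q_{-1}=0:
  i=0: a_0=0, p_0 = 0*1 + 0 = 0, q_0 = 0*0 + 1 = 1.
  i=1: a_1=1, p_1 = 1*0 + 1 = 1, q_1 = 1*1 + 0 = 1.
  i=2: a_2=2, p_2 = 2*1 + 0 = 2, q_2 = 2*1 + 1 = 3.
  i=3: a_3=7, p_3 = 7*2 + 1 = 15, q_3 = 7*3 + 1 = 22.
  i=4: a_4=2, p_4 = 2*15 + 2 = 32, q_4 = 2*22 + 3 = 47.

0/1, 1/1, 2/3, 15/22, 32/47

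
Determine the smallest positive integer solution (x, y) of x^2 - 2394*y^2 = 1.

(x, y) = (685, 14)

First expand sqrt(2394) as a continued fraction. With x_i = (sqrt(2394) + m_i)/d_i and (m_0, d_0) = (0, 1): a_0 = floor(sqrt(2394)) = 48, since 48^2 = 2304 <= 2394 < 2401 = 49^2.
Iterate m_{i+1} = d_i*a_i - m_i, d_{i+1} = (2394 - m_{i+1}^2)/d_i, a_{i+1} = floor((a_0 + m_{i+1})/d_{i+1}):
  m_1 = 1*48 - 0 = 48, d_1 = (2394 - 48^2)/1 = 90/1 = 90, a_1 = floor((48 + 48)/90) = 1.
  m_2 = 90*1 - 48 = 42, d_2 = (2394 - 42^2)/90 = 630/90 = 7, a_2 = floor((48 + 42)/7) = 12.
  m_3 = 7*12 - 42 = 42, d_3 = (2394 - 42^2)/7 = 630/7 = 90, a_3 = floor((48 + 42)/90) = 1.
  m_4 = 90*1 - 42 = 48, d_4 = (2394 - 48^2)/90 = 90/90 = 1, a_4 = floor((48 + 48)/1) = 96.
  m_5 = 1*96 - 48 = 48, d_5 = (2394 - 48^2)/1 = 90/1 = 90: (m_5, d_5) = (m_1, d_1) = (48, 90), so from here the quotients repeat a_1, ..., a_4; the period length is 4.
So sqrt(2394) = [48; (1, 12, 1, 96)] with period length k = 4.
k is even, so the fundamental solution of x^2 - 2394y^2 = 1 is (p_{k-1}, q_{k-1}) = (p_3, q_3); compute convergents through index 3.
Convergents (p_i = a_i*p_{i-1} + p_{i-2}, q_i = a_i*q_{i-1} + q_{i-2} with p_{-2}=0, p_{-1}=1, q_{-2}=1, q_{-1}=0):
  i=0: a_0=48, p_0 = 48*1 + 0 = 48, q_0 = 48*0 + 1 = 1.
  i=1: a_1=1, p_1 = 1*48 + 1 = 49, q_1 = 1*1 + 0 = 1.
  i=2: a_2=12, p_2 = 12*49 + 48 = 636, q_2 = 12*1 + 1 = 13.
  i=3: a_3=1, p_3 = 1*636 + 49 = 685, q_3 = 1*13 + 1 = 14.
Check: 685^2 - 2394*14^2 = 469225 - 469224 = 1, so (x, y) = (685, 14) solves the equation, and by the theorem it is the least positive solution.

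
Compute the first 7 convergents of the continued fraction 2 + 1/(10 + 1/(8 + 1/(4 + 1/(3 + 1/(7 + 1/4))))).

2/1, 21/10, 170/81, 701/334, 2273/1083, 16612/7915, 68721/32743

Using the convergent recurrence p_i = a_i*p_{i-1} + p_{i-2}, q_i = a_i*q_{i-1} + q_{i-2} with p_{-2}=0, p_{-1}=1, q_{-2}=1, q_{-1}=0:
  i=0: a_0=2, p_0 = 2*1 + 0 = 2, q_0 = 2*0 + 1 = 1.
  i=1: a_1=10, p_1 = 10*2 + 1 = 21, q_1 = 10*1 + 0 = 10.
  i=2: a_2=8, p_2 = 8*21 + 2 = 170, q_2 = 8*10 + 1 = 81.
  i=3: a_3=4, p_3 = 4*170 + 21 = 701, q_3 = 4*81 + 10 = 334.
  i=4: a_4=3, p_4 = 3*701 + 170 = 2273, q_4 = 3*334 + 81 = 1083.
  i=5: a_5=7, p_5 = 7*2273 + 701 = 16612, q_5 = 7*1083 + 334 = 7915.
  i=6: a_6=4, p_6 = 4*16612 + 2273 = 68721, q_6 = 4*7915 + 1083 = 32743.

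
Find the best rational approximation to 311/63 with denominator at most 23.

Expand x = 311/63 as a continued fraction with the Euclidean algorithm:
  311 = 4*63 + 59, so a_0 = 4.
  63 = 1*59 + 4, so a_1 = 1.
  59 = 14*4 + 3, so a_2 = 14.
  4 = 1*3 + 1, so a_3 = 1.
  3 = 3*1 + 0, so a_4 = 3.
so x = [4; 1, 14, 1, 3].
Convergents (p_i = a_i*p_{i-1} + p_{i-2}, q_i = a_i*q_{i-1} + q_{i-2} with p_{-2}=0, p_{-1}=1, q_{-2}=1, q_{-1}=0), until the denominator exceeds 23:
  i=0: a_0=4, p_0 = 4*1 + 0 = 4, q_0 = 4*0 + 1 = 1.
  i=1: a_1=1, p_1 = 1*4 + 1 = 5, q_1 = 1*1 + 0 = 1.
  i=2: a_2=14, p_2 = 14*5 + 4 = 74, q_2 = 14*1 + 1 = 15.
  i=3: a_3=1, p_3 = 1*74 + 5 = 79, q_3 = 1*15 + 1 = 16.
  i=4: a_4=3, p_4 = 3*79 + 74 = 311, q_4 = 3*16 + 15 = 63.
q_4 = 63 > 23, so the last convergent with denominator <= 23 is p_3/q_3 = 79/16.
The closest fraction with denominator <= 23 is either p_3/q_3 or the intermediate fraction (k*p_3 + p_2)/(k*q_3 + q_2) with the largest k >= 1 whose denominator stays <= 23; these approach x as k grows, and every other convergent or intermediate fraction in range is farther away.
Largest k: floor((23 - q_2)/q_3) = floor((23 - 15)/16) = 0.
Since k = 0, no intermediate fraction beyond p_3/q_3 has denominator <= 23, so the convergent 79/16 is the closest (its error is |311*16 - 79*63|/(63*16) = 1/1008).

79/16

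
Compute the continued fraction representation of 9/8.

[1; 8]

Run the Euclidean algorithm on 9 and 8; the successive quotients are the partial quotients a_0, a_1, ... (each step inverts the fractional part left over by the previous one):
  9 = 1*8 + 1, so a_0 = 1.
  8 = 8*1 + 0, so a_1 = 8.
The remainder reaches 0 after 2 divisions, so the expansion has 2 partial quotients, read off in order.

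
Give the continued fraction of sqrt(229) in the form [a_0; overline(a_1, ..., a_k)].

Write x_i = (sqrt(229) + m_i)/d_i with (m_0, d_0) = (0, 1). a_0 = floor(sqrt(229)) = 15, since 15^2 = 225 <= 229 < 256 = 16^2.
Iterate m_{i+1} = d_i*a_i - m_i, d_{i+1} = (229 - m_{i+1}^2)/d_i, a_{i+1} = floor((a_0 + m_{i+1})/d_{i+1}):
  m_1 = 1*15 - 0 = 15, d_1 = (229 - 15^2)/1 = 4/1 = 4, a_1 = floor((15 + 15)/4) = 7.
  m_2 = 4*7 - 15 = 13, d_2 = (229 - 13^2)/4 = 60/4 = 15, a_2 = floor((15 + 13)/15) = 1.
  m_3 = 15*1 - 13 = 2, d_3 = (229 - 2^2)/15 = 225/15 = 15, a_3 = floor((15 + 2)/15) = 1.
  m_4 = 15*1 - 2 = 13, d_4 = (229 - 13^2)/15 = 60/15 = 4, a_4 = floor((15 + 13)/4) = 7.
  m_5 = 4*7 - 13 = 15, d_5 = (229 - 15^2)/4 = 4/4 = 1, a_5 = floor((15 + 15)/1) = 30.
  m_6 = 1*30 - 15 = 15, d_6 = (229 - 15^2)/1 = 4/1 = 4: (m_6, d_6) = (m_1, d_1) = (15, 4), so from here the quotients repeat a_1, ..., a_5; the period length is 5.
Hence the expansion of sqrt(229) is a_0 = 15 followed by the repeating block 7, 1, 1, 7, 30 (period 5).

[15; overline(7, 1, 1, 7, 30)]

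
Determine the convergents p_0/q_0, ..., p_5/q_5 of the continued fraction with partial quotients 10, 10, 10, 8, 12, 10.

10/1, 101/10, 1020/101, 8261/818, 100152/9917, 1009781/99988

Using the convergent recurrence p_i = a_i*p_{i-1} + p_{i-2}, q_i = a_i*q_{i-1} + q_{i-2} with p_{-2}=0, p_{-1}=1, q_{-2}=1, q_{-1}=0:
  i=0: a_0=10, p_0 = 10*1 + 0 = 10, q_0 = 10*0 + 1 = 1.
  i=1: a_1=10, p_1 = 10*10 + 1 = 101, q_1 = 10*1 + 0 = 10.
  i=2: a_2=10, p_2 = 10*101 + 10 = 1020, q_2 = 10*10 + 1 = 101.
  i=3: a_3=8, p_3 = 8*1020 + 101 = 8261, q_3 = 8*101 + 10 = 818.
  i=4: a_4=12, p_4 = 12*8261 + 1020 = 100152, q_4 = 12*818 + 101 = 9917.
  i=5: a_5=10, p_5 = 10*100152 + 8261 = 1009781, q_5 = 10*9917 + 818 = 99988.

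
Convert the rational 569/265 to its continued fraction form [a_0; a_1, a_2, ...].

Run the Euclidean algorithm on 569 and 265; the successive quotients are the partial quotients a_0, a_1, ... (each step inverts the fractional part left over by the previous one):
  569 = 2*265 + 39, so a_0 = 2.
  265 = 6*39 + 31, so a_1 = 6.
  39 = 1*31 + 8, so a_2 = 1.
  31 = 3*8 + 7, so a_3 = 3.
  8 = 1*7 + 1, so a_4 = 1.
  7 = 7*1 + 0, so a_5 = 7.
The remainder reaches 0 after 6 divisions, so the expansion has 6 partial quotients, read off in order.

[2; 6, 1, 3, 1, 7]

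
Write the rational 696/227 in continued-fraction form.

Run the Euclidean algorithm on 696 and 227; the successive quotients are the partial quotients a_0, a_1, ... (each step inverts the fractional part left over by the previous one):
  696 = 3*227 + 15, so a_0 = 3.
  227 = 15*15 + 2, so a_1 = 15.
  15 = 7*2 + 1, so a_2 = 7.
  2 = 2*1 + 0, so a_3 = 2.
The remainder reaches 0 after 4 divisions, so the expansion has 4 partial quotients, read off in order.

[3; 15, 7, 2]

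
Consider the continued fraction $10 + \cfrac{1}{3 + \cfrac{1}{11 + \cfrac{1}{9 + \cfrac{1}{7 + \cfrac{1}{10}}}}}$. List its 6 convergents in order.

10/1, 31/3, 351/34, 3190/309, 22681/2197, 230000/22279

Using the convergent recurrence p_i = a_i*p_{i-1} + p_{i-2}, q_i = a_i*q_{i-1} + q_{i-2} with p_{-2}=0, p_{-1}=1, q_{-2}=1, q_{-1}=0:
  i=0: a_0=10, p_0 = 10*1 + 0 = 10, q_0 = 10*0 + 1 = 1.
  i=1: a_1=3, p_1 = 3*10 + 1 = 31, q_1 = 3*1 + 0 = 3.
  i=2: a_2=11, p_2 = 11*31 + 10 = 351, q_2 = 11*3 + 1 = 34.
  i=3: a_3=9, p_3 = 9*351 + 31 = 3190, q_3 = 9*34 + 3 = 309.
  i=4: a_4=7, p_4 = 7*3190 + 351 = 22681, q_4 = 7*309 + 34 = 2197.
  i=5: a_5=10, p_5 = 10*22681 + 3190 = 230000, q_5 = 10*2197 + 309 = 22279.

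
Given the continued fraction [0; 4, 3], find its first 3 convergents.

0/1, 1/4, 3/13

Using the convergent recurrence p_i = a_i*p_{i-1} + p_{i-2}, q_i = a_i*q_{i-1} + q_{i-2} with p_{-2}=0, p_{-1}=1, q_{-2}=1, q_{-1}=0:
  i=0: a_0=0, p_0 = 0*1 + 0 = 0, q_0 = 0*0 + 1 = 1.
  i=1: a_1=4, p_1 = 4*0 + 1 = 1, q_1 = 4*1 + 0 = 4.
  i=2: a_2=3, p_2 = 3*1 + 0 = 3, q_2 = 3*4 + 1 = 13.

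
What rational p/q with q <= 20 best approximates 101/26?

Expand x = 101/26 as a continued fraction with the Euclidean algorithm:
  101 = 3*26 + 23, so a_0 = 3.
  26 = 1*23 + 3, so a_1 = 1.
  23 = 7*3 + 2, so a_2 = 7.
  3 = 1*2 + 1, so a_3 = 1.
  2 = 2*1 + 0, so a_4 = 2.
so x = [3; 1, 7, 1, 2].
Convergents (p_i = a_i*p_{i-1} + p_{i-2}, q_i = a_i*q_{i-1} + q_{i-2} with p_{-2}=0, p_{-1}=1, q_{-2}=1, q_{-1}=0), until the denominator exceeds 20:
  i=0: a_0=3, p_0 = 3*1 + 0 = 3, q_0 = 3*0 + 1 = 1.
  i=1: a_1=1, p_1 = 1*3 + 1 = 4, q_1 = 1*1 + 0 = 1.
  i=2: a_2=7, p_2 = 7*4 + 3 = 31, q_2 = 7*1 + 1 = 8.
  i=3: a_3=1, p_3 = 1*31 + 4 = 35, q_3 = 1*8 + 1 = 9.
  i=4: a_4=2, p_4 = 2*35 + 31 = 101, q_4 = 2*9 + 8 = 26.
q_4 = 26 > 20, so the last convergent with denominator <= 20 is p_3/q_3 = 35/9.
The closest fraction with denominator <= 20 is either p_3/q_3 or the intermediate fraction (k*p_3 + p_2)/(k*q_3 + q_2) with the largest k >= 1 whose denominator stays <= 20; these approach x as k grows, and every other convergent or intermediate fraction in range is farther away.
Largest k: floor((20 - q_2)/q_3) = floor((20 - 8)/9) = 1.
That gives (1*35 + 31)/(1*9 + 8) = 66/17.
Compare the errors: |x - 35/9| = |101*9 - 35*26|/(26*9) = 1/234, and |x - 66/17| = |101*17 - 66*26|/(26*17) = 1/442.
Cross-multiplying, 1*234 = 234 < 442 = 1*442, so 1/442 is smaller: the intermediate fraction 66/17 is closer to x than 35/9.

66/17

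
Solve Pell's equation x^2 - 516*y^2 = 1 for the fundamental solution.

First expand sqrt(516) as a continued fraction. With x_i = (sqrt(516) + m_i)/d_i and (m_0, d_0) = (0, 1): a_0 = floor(sqrt(516)) = 22, since 22^2 = 484 <= 516 < 529 = 23^2.
Iterate m_{i+1} = d_i*a_i - m_i, d_{i+1} = (516 - m_{i+1}^2)/d_i, a_{i+1} = floor((a_0 + m_{i+1})/d_{i+1}):
  m_1 = 1*22 - 0 = 22, d_1 = (516 - 22^2)/1 = 32/1 = 32, a_1 = floor((22 + 22)/32) = 1.
  m_2 = 32*1 - 22 = 10, d_2 = (516 - 10^2)/32 = 416/32 = 13, a_2 = floor((22 + 10)/13) = 2.
  m_3 = 13*2 - 10 = 16, d_3 = (516 - 16^2)/13 = 260/13 = 20, a_3 = floor((22 + 16)/20) = 1.
  m_4 = 20*1 - 16 = 4, d_4 = (516 - 4^2)/20 = 500/20 = 25, a_4 = floor((22 + 4)/25) = 1.
  m_5 = 25*1 - 4 = 21, d_5 = (516 - 21^2)/25 = 75/25 = 3, a_5 = floor((22 + 21)/3) = 14.
  m_6 = 3*14 - 21 = 21, d_6 = (516 - 21^2)/3 = 75/3 = 25, a_6 = floor((22 + 21)/25) = 1.
  m_7 = 25*1 - 21 = 4, d_7 = (516 - 4^2)/25 = 500/25 = 20, a_7 = floor((22 + 4)/20) = 1.
  m_8 = 20*1 - 4 = 16, d_8 = (516 - 16^2)/20 = 260/20 = 13, a_8 = floor((22 + 16)/13) = 2.
  m_9 = 13*2 - 16 = 10, d_9 = (516 - 10^2)/13 = 416/13 = 32, a_9 = floor((22 + 10)/32) = 1.
  m_10 = 32*1 - 10 = 22, d_10 = (516 - 22^2)/32 = 32/32 = 1, a_10 = floor((22 + 22)/1) = 44.
  m_11 = 1*44 - 22 = 22, d_11 = (516 - 22^2)/1 = 32/1 = 32: (m_11, d_11) = (m_1, d_1) = (22, 32), so from here the quotients repeat a_1, ..., a_10; the period length is 10.
So sqrt(516) = [22; (1, 2, 1, 1, 14, 1, 1, 2, 1, 44)] with period length k = 10.
k is even, so the fundamental solution of x^2 - 516y^2 = 1 is (p_{k-1}, q_{k-1}) = (p_9, q_9); compute convergents through index 9.
Convergents (p_i = a_i*p_{i-1} + p_{i-2}, q_i = a_i*q_{i-1} + q_{i-2} with p_{-2}=0, p_{-1}=1, q_{-2}=1, q_{-1}=0):
  i=0: a_0=22, p_0 = 22*1 + 0 = 22, q_0 = 22*0 + 1 = 1.
  i=1: a_1=1, p_1 = 1*22 + 1 = 23, q_1 = 1*1 + 0 = 1.
  i=2: a_2=2, p_2 = 2*23 + 22 = 68, q_2 = 2*1 + 1 = 3.
  i=3: a_3=1, p_3 = 1*68 + 23 = 91, q_3 = 1*3 + 1 = 4.
  i=4: a_4=1, p_4 = 1*91 + 68 = 159, q_4 = 1*4 + 3 = 7.
  i=5: a_5=14, p_5 = 14*159 + 91 = 2317, q_5 = 14*7 + 4 = 102.
  i=6: a_6=1, p_6 = 1*2317 + 159 = 2476, q_6 = 1*102 + 7 = 109.
  i=7: a_7=1, p_7 = 1*2476 + 2317 = 4793, q_7 = 1*109 + 102 = 211.
  i=8: a_8=2, p_8 = 2*4793 + 2476 = 12062, q_8 = 2*211 + 109 = 531.
  i=9: a_9=1, p_9 = 1*12062 + 4793 = 16855, q_9 = 1*531 + 211 = 742.
Check: 16855^2 - 516*742^2 = 284091025 - 284091024 = 1, so (x, y) = (16855, 742) solves the equation, and by the theorem it is the least positive solution.

(x, y) = (16855, 742)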